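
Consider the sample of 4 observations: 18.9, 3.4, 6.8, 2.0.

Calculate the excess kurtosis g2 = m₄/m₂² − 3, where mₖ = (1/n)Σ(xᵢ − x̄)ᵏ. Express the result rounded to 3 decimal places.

-0.860

x̄ = 7.7750
Σ(xᵢ − x̄)² = 177.2075 ⇒ m₂ = 44.30188
Σ(xᵢ − x̄)⁴ = 16797.4613 ⇒ m₄ = 4199.36533
m₂² = 1962.65613
g2 = m₄/m₂² − 3 = 2.13963 − 3 ≈ -0.860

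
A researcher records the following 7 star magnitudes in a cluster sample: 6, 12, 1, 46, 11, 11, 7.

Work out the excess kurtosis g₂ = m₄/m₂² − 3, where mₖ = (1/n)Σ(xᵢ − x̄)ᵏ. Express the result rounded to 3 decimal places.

1.597

x̄ = 13.4286
Σ(xᵢ − x̄)² = 1325.7143 ⇒ m₂ = 189.38776
Σ(xᵢ − x̄)⁴ = 1154192.1283 ⇒ m₄ = 164884.58975
m₂² = 35867.72178
g₂ = m₄/m₂² − 3 = 4.59702 − 3 ≈ 1.597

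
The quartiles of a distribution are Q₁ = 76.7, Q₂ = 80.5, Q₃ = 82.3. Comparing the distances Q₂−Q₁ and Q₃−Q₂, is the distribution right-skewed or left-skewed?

Q₂ − Q₁ = 3.8;  Q₃ − Q₂ = 1.8
Q₂ − Q₁ > Q₃ − Q₂ ⇒ the lower half is more spread out ⇒ left-skewed.

left-skewed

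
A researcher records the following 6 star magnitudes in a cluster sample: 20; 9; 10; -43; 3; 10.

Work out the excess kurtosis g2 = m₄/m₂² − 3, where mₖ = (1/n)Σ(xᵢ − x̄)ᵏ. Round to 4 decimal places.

x̄ = 1.5000
Σ(xᵢ − x̄)² = 2525.5000 ⇒ m₂ = 420.91667
Σ(xᵢ − x̄)⁴ = 4052134.3750 ⇒ m₄ = 675355.72917
m₂² = 177170.84028
g2 = m₄/m₂² − 3 = 3.81189 − 3 ≈ 0.8119

0.8119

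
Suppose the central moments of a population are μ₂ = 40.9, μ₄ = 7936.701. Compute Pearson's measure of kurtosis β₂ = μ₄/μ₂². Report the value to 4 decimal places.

μ₂² = 40.9² = 1672.81000
μ₄/μ₂² = 7936.701 / 1672.81000 = 4.74453
β₂ ≈ 4.7445

4.7445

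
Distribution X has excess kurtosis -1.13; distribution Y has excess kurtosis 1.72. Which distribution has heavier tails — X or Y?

Higher excess kurtosis ⇒ heavier tails relative to the normal distribution.
-1.13 vs 1.72: the larger is 1.72, so Y has heavier tails. (Y is leptokurtic — heavier-than-normal tails; the other is platykurtic.)

Y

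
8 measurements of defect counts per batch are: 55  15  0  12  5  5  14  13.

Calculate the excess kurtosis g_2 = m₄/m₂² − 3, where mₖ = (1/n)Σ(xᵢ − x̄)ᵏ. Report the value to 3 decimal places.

2.119

x̄ = 14.8750
Σ(xᵢ − x̄)² = 2038.8750 ⇒ m₂ = 254.85938
Σ(xᵢ − x̄)⁴ = 2660208.6504 ⇒ m₄ = 332526.08130
m₂² = 64953.30103
g_2 = m₄/m₂² − 3 = 5.11946 − 3 ≈ 2.119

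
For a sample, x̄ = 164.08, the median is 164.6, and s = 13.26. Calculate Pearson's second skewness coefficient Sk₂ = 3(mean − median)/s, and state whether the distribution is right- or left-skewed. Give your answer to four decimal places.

Sk₂ = 3(164.08 − 164.6) / 13.26 = 3 × -0.5200 / 13.26
    = -1.5600 / 13.26 ≈ -0.1176
Sk₂ < 0 ⇒ mean < median ⇒ left-skewed (negative skew).

-0.1176, left-skewed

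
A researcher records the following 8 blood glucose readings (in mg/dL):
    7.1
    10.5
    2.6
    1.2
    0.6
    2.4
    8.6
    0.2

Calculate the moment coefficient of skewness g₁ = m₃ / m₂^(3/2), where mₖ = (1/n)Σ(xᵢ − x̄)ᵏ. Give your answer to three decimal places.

0.552

x̄ = (7.1 + 10.5 + 2.6 + 1.2 + 0.6 + 2.4 + 8.6 + 0.2) / 8 = 4.1500
deviations (xᵢ − x̄): 2.9500, 6.3500, -1.5500, -2.9500, -3.5500, -1.7500, 4.4500, -3.9500
Σ(xᵢ − x̄)² = 111.2000 ⇒ m₂ = 111.2000/8 = 13.90000
Σ(xᵢ − x̄)³ = 228.7170 ⇒ m₃ = 228.7170/8 = 28.58963
m₂^(3/2) = 13.90000^(1.5) = 51.82296
g₁ = m₃ / m₂^(3/2) = 28.58963 / 51.82296 ≈ 0.552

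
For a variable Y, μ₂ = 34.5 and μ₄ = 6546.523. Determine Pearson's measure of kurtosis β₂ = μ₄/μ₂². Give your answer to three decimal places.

μ₂² = 34.5² = 1190.25000
μ₄/μ₂² = 6546.523 / 1190.25000 = 5.50012
β₂ ≈ 5.500

5.500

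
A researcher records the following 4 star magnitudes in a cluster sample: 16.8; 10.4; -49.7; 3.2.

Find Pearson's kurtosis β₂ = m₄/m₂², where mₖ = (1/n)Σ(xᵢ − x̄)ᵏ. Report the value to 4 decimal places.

2.2459

x̄ = -4.8250
Σ(xᵢ − x̄)² = 2777.6075 ⇒ m₂ = 694.40188
Σ(xᵢ − x̄)⁴ = 4331818.7168 ⇒ m₄ = 1082954.67921
m₂² = 482193.96400
β₂ = m₄/m₂² = 1082954.67921 / 482193.96400 ≈ 2.2459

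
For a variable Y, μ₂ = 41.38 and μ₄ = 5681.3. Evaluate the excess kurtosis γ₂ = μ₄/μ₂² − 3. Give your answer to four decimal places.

0.3179

μ₂² = 41.38² = 1712.30440
μ₄/μ₂² = 5681.3 / 1712.30440 = 3.31793
γ₂ = 3.31793 − 3 ≈ 0.3179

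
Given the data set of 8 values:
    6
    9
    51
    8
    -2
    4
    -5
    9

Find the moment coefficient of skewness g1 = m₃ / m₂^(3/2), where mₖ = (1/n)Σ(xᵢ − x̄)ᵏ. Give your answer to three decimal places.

1.857

x̄ = (6 + 9 + 51 + 8 - 2 + 4 - 5 + 9) / 8 = 10.0000
deviations (xᵢ − x̄): -4.0000, -1.0000, 41.0000, -2.0000, -12.0000, -6.0000, -15.0000, -1.0000
Σ(xᵢ − x̄)² = 2108.0000 ⇒ m₂ = 2108.0000/8 = 263.50000
Σ(xᵢ − x̄)³ = 63528.0000 ⇒ m₃ = 63528.0000/8 = 7941.00000
m₂^(3/2) = 263.50000^(1.5) = 4277.31199
g1 = m₃ / m₂^(3/2) = 7941.00000 / 4277.31199 ≈ 1.857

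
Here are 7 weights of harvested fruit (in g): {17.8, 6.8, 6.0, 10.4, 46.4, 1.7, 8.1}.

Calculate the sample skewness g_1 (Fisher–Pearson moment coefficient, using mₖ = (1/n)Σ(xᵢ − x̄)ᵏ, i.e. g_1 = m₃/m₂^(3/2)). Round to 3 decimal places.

x̄ = (17.8 + 6.8 + 6.0 + 10.4 + 46.4 + 1.7 + 8.1) / 7 = 13.8857
deviations (xᵢ − x̄): 3.9143, -7.0857, -7.8857, -3.4857, 32.5143, -12.1857, -5.7857
Σ(xᵢ − x̄)² = 1379.0086 ⇒ m₂ = 1379.0086/7 = 197.00122
Σ(xᵢ − x̄)³ = 31541.7594 ⇒ m₃ = 31541.7594/7 = 4505.96563
m₂^(3/2) = 197.00122^(1.5) = 2765.05254
g_1 = m₃ / m₂^(3/2) = 4505.96563 / 2765.05254 ≈ 1.630

1.630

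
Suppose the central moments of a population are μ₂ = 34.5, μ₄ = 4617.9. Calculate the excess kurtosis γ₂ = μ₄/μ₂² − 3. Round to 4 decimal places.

0.8798

μ₂² = 34.5² = 1190.25000
μ₄/μ₂² = 4617.9 / 1190.25000 = 3.87977
γ₂ = 3.87977 − 3 ≈ 0.8798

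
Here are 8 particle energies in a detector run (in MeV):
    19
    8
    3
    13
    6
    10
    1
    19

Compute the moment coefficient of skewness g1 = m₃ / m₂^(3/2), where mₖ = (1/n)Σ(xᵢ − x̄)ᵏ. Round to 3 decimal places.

x̄ = (19 + 8 + 3 + 13 + 6 + 10 + 1 + 19) / 8 = 9.8750
deviations (xᵢ − x̄): 9.1250, -1.8750, -6.8750, 3.1250, -3.8750, 0.1250, -8.8750, 9.1250
Σ(xᵢ − x̄)² = 320.8750 ⇒ m₂ = 320.8750/8 = 40.10938
Σ(xᵢ − x̄)³ = 461.3438 ⇒ m₃ = 461.3438/8 = 57.66797
m₂^(3/2) = 40.10938^(1.5) = 254.02054
g1 = m₃ / m₂^(3/2) = 57.66797 / 254.02054 ≈ 0.227

0.227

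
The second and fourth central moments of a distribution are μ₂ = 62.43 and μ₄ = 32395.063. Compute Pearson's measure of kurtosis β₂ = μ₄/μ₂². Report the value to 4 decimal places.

8.3117

μ₂² = 62.43² = 3897.50490
μ₄/μ₂² = 32395.063 / 3897.50490 = 8.31174
β₂ ≈ 8.3117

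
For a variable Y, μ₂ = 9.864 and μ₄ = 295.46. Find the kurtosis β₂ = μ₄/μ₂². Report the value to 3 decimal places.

μ₂² = 9.864² = 97.29850
μ₄/μ₂² = 295.46 / 97.29850 = 3.03663
β₂ ≈ 3.037

3.037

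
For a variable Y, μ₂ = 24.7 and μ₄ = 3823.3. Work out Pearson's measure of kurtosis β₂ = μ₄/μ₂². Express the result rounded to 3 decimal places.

μ₂² = 24.7² = 610.09000
μ₄/μ₂² = 3823.3 / 610.09000 = 6.26678
β₂ ≈ 6.267

6.267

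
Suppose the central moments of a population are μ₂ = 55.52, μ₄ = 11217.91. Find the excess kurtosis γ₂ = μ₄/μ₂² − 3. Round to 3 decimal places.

μ₂² = 55.52² = 3082.47040
μ₄/μ₂² = 11217.91 / 3082.47040 = 3.63926
γ₂ = 3.63926 − 3 ≈ 0.639

0.639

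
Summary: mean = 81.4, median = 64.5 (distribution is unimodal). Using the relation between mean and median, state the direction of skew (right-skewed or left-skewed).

right-skewed

mean − median = 81.4 − 64.5 = 16.9
mean > median ⇒ the longer tail is on the right ⇒ right-skewed (positively skewed).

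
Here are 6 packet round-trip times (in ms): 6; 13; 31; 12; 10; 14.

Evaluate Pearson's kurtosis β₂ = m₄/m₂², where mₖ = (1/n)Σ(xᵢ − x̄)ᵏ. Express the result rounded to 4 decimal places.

x̄ = 14.3333
Σ(xᵢ − x̄)² = 373.3333 ⇒ m₂ = 62.22222
Σ(xᵢ − x̄)⁴ = 82368.4444 ⇒ m₄ = 13728.07407
m₂² = 3871.60494
β₂ = m₄/m₂² = 13728.07407 / 3871.60494 ≈ 3.5458

3.5458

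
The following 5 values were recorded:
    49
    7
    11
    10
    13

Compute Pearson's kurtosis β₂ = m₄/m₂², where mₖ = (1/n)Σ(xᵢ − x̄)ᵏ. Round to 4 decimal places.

x̄ = 18.0000
Σ(xᵢ − x̄)² = 1220.0000 ⇒ m₂ = 244.00000
Σ(xᵢ − x̄)⁴ = 945284.0000 ⇒ m₄ = 189056.80000
m₂² = 59536.00000
β₂ = m₄/m₂² = 189056.80000 / 59536.00000 ≈ 3.1755

3.1755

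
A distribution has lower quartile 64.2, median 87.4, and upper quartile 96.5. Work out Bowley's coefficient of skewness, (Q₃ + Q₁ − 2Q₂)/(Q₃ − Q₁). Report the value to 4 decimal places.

numerator: Q₃ + Q₁ − 2Q₂ = 96.5 + 64.2 − 2×87.4 = -14.1000
denominator: Q₃ − Q₁ = 96.5 − 64.2 = 32.3000
Bowley skewness = -14.1000 / 32.3000 ≈ -0.4365

-0.4365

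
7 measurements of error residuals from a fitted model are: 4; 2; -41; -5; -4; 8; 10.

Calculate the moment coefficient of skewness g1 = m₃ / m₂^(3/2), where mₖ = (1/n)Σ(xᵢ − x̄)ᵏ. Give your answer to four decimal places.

-1.6158

x̄ = (4 + 2 - 41 - 5 - 4 + 8 + 10) / 7 = -3.7143
deviations (xᵢ − x̄): 7.7143, 5.7143, -37.2857, -1.2857, -0.2857, 11.7143, 13.7143
Σ(xᵢ − x̄)² = 1809.4286 ⇒ m₂ = 1809.4286/7 = 258.48980
Σ(xᵢ − x̄)³ = -47005.1020 ⇒ m₃ = -47005.1020/7 = -6715.01458
m₂^(3/2) = 258.48980^(1.5) = 4155.90016
g1 = m₃ / m₂^(3/2) = -6715.01458 / 4155.90016 ≈ -1.6158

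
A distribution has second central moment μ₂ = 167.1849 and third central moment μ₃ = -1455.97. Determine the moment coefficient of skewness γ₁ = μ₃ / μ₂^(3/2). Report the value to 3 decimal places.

-0.674

σ = √μ₂ = √167.1849 = 12.93000
σ³ = μ₂^(3/2) = 2161.70076
γ₁ = μ₃/σ³ = -1455.97 / 2161.70076 ≈ -0.674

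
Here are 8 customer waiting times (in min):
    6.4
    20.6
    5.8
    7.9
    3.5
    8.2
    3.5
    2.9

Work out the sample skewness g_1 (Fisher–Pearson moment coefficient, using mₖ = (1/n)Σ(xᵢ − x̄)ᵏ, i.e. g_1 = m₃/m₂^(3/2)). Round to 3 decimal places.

x̄ = (6.4 + 20.6 + 5.8 + 7.9 + 3.5 + 8.2 + 3.5 + 2.9) / 8 = 7.3500
deviations (xᵢ − x̄): -0.9500, 13.2500, -1.5500, 0.5500, -3.8500, 0.8500, -3.8500, -4.4500
Σ(xᵢ − x̄)² = 229.3400 ⇒ m₂ = 229.3400/8 = 28.66750
Σ(xᵢ − x̄)³ = 2120.1480 ⇒ m₃ = 2120.1480/8 = 265.01850
m₂^(3/2) = 28.66750^(1.5) = 153.49164
g_1 = m₃ / m₂^(3/2) = 265.01850 / 153.49164 ≈ 1.727

1.727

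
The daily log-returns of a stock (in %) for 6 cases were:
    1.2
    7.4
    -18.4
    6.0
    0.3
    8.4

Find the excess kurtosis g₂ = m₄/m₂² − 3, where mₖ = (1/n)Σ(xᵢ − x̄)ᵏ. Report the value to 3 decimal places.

x̄ = 0.8167
Σ(xᵢ − x̄)² = 497.4083 ⇒ m₂ = 82.90139
Σ(xᵢ − x̄)⁴ = 142275.2774 ⇒ m₄ = 23712.54624
m₂² = 6872.64028
g₂ = m₄/m₂² − 3 = 3.45028 − 3 ≈ 0.450

0.450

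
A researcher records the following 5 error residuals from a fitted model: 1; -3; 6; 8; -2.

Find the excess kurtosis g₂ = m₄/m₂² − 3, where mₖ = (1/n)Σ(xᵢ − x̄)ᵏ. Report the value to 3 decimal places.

-1.623

x̄ = 2.0000
Σ(xᵢ − x̄)² = 94.0000 ⇒ m₂ = 18.80000
Σ(xᵢ − x̄)⁴ = 2434.0000 ⇒ m₄ = 486.80000
m₂² = 353.44000
g₂ = m₄/m₂² − 3 = 1.37732 − 3 ≈ -1.623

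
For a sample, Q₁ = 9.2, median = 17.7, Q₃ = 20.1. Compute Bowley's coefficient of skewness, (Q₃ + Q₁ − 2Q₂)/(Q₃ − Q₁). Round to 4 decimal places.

numerator: Q₃ + Q₁ − 2Q₂ = 20.1 + 9.2 − 2×17.7 = -6.1000
denominator: Q₃ − Q₁ = 20.1 − 9.2 = 10.9000
Bowley skewness = -6.1000 / 10.9000 ≈ -0.5596

-0.5596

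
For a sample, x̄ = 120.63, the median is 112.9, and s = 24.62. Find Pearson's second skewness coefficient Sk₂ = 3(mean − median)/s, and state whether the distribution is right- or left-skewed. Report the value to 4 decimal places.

Sk₂ = 3(120.63 − 112.9) / 24.62 = 3 × 7.7300 / 24.62
    = 23.1900 / 24.62 ≈ 0.9419
Sk₂ > 0 ⇒ mean > median ⇒ right-skewed (positive skew).

0.9419, right-skewed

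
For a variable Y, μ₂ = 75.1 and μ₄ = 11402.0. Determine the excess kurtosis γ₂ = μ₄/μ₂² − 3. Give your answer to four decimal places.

μ₂² = 75.1² = 5640.01000
μ₄/μ₂² = 11402.0 / 5640.01000 = 2.02163
γ₂ = 2.02163 − 3 ≈ -0.9784

-0.9784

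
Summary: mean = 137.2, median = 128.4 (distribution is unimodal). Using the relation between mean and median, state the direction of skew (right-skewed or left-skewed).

right-skewed

mean − median = 137.2 − 128.4 = 8.8
mean > median ⇒ the longer tail is on the right ⇒ right-skewed (positively skewed).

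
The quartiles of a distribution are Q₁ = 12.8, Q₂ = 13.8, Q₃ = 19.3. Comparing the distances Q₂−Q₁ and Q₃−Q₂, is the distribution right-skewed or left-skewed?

right-skewed

Q₂ − Q₁ = 1.0;  Q₃ − Q₂ = 5.5
Q₃ − Q₂ > Q₂ − Q₁ ⇒ the upper half is more spread out ⇒ right-skewed.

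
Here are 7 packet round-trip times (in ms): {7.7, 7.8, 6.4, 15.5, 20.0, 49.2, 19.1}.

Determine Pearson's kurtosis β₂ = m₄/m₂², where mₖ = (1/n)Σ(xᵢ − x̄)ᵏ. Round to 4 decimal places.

3.9297

x̄ = 17.9571
Σ(xᵢ − x̄)² = 1329.5771 ⇒ m₂ = 189.93959
Σ(xᵢ − x̄)⁴ = 992411.0223 ⇒ m₄ = 141773.00318
m₂² = 36077.04855
β₂ = m₄/m₂² = 141773.00318 / 36077.04855 ≈ 3.9297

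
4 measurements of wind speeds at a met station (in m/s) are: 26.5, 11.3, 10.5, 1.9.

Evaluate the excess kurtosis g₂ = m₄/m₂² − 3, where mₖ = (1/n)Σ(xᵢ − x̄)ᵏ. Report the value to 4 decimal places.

x̄ = 12.5500
Σ(xᵢ − x̄)² = 313.7900 ⇒ m₂ = 78.44750
Σ(xᵢ − x̄)⁴ = 50754.8989 ⇒ m₄ = 12688.72473
m₂² = 6154.01026
g₂ = m₄/m₂² − 3 = 2.06186 − 3 ≈ -0.9381

-0.9381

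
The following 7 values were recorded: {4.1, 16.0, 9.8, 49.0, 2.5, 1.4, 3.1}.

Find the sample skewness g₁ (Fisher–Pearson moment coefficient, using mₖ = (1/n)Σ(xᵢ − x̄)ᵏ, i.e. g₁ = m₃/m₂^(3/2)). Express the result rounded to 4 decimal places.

1.6879

x̄ = (4.1 + 16.0 + 9.8 + 49.0 + 2.5 + 1.4 + 3.1) / 7 = 12.2714
deviations (xᵢ − x̄): -8.1714, 3.7286, -2.4714, 36.7286, -9.7714, -10.8714, -9.1714
Σ(xᵢ − x̄)² = 1733.5543 ⇒ m₂ = 1733.5543/7 = 247.65061
Σ(xᵢ − x̄)³ = 46048.2045 ⇒ m₃ = 46048.2045/7 = 6578.31493
m₂^(3/2) = 247.65061^(1.5) = 3897.25757
g₁ = m₃ / m₂^(3/2) = 6578.31493 / 3897.25757 ≈ 1.6879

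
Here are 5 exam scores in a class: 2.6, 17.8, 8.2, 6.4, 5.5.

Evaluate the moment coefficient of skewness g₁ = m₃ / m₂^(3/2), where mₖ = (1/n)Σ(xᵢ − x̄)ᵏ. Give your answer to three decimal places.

x̄ = (2.6 + 17.8 + 8.2 + 6.4 + 5.5) / 5 = 8.1000
deviations (xᵢ − x̄): -5.5000, 9.7000, 0.1000, -1.7000, -2.6000
Σ(xᵢ − x̄)² = 134.0000 ⇒ m₂ = 134.0000/5 = 26.80000
Σ(xᵢ − x̄)³ = 723.8100 ⇒ m₃ = 723.8100/5 = 144.76200
m₂^(3/2) = 26.80000^(1.5) = 138.74016
g₁ = m₃ / m₂^(3/2) = 144.76200 / 138.74016 ≈ 1.043

1.043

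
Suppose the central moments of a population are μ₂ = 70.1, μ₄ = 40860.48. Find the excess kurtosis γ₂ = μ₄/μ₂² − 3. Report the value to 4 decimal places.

μ₂² = 70.1² = 4914.01000
μ₄/μ₂² = 40860.48 / 4914.01000 = 8.31510
γ₂ = 8.31510 − 3 ≈ 5.3151

5.3151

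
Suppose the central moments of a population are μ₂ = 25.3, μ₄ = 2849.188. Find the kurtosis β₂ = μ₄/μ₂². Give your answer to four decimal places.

4.4512

μ₂² = 25.3² = 640.09000
μ₄/μ₂² = 2849.188 / 640.09000 = 4.45123
β₂ ≈ 4.4512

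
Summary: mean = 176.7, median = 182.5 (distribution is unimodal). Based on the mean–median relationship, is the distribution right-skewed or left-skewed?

left-skewed

mean − median = 176.7 − 182.5 = -5.8
mean < median ⇒ the longer tail is on the left ⇒ left-skewed (negatively skewed).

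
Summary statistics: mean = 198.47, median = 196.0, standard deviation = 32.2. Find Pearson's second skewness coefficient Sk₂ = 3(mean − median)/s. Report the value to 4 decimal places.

0.2301

Sk₂ = 3(198.47 − 196.0) / 32.2 = 3 × 2.4700 / 32.2
    = 7.4100 / 32.2 ≈ 0.2301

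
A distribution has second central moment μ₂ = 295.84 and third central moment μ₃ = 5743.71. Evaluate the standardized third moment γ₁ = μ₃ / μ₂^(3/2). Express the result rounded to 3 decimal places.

σ = √μ₂ = √295.84 = 17.20000
σ³ = μ₂^(3/2) = 5088.44800
γ₁ = μ₃/σ³ = 5743.71 / 5088.44800 ≈ 1.129

1.129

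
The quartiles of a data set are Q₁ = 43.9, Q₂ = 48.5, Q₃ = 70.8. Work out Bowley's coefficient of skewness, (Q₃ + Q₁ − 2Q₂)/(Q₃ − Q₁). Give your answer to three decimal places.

numerator: Q₃ + Q₁ − 2Q₂ = 70.8 + 43.9 − 2×48.5 = 17.7000
denominator: Q₃ − Q₁ = 70.8 − 43.9 = 26.9000
Bowley skewness = 17.7000 / 26.9000 ≈ 0.658

0.658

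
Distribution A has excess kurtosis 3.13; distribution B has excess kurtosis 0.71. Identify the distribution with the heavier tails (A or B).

A

Higher excess kurtosis ⇒ heavier tails relative to the normal distribution.
3.13 vs 0.71: the larger is 3.13, so A has heavier tails.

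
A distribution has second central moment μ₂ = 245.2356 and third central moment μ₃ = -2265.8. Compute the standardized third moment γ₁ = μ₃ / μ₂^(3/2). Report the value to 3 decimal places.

-0.590

σ = √μ₂ = √245.2356 = 15.66000
σ³ = μ₂^(3/2) = 3840.38950
γ₁ = μ₃/σ³ = -2265.8 / 3840.38950 ≈ -0.590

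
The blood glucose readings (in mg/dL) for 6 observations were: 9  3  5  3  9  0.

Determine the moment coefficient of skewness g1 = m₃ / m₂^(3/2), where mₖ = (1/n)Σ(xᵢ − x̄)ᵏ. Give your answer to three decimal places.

x̄ = (9 + 3 + 5 + 3 + 9 + 0) / 6 = 4.8333
deviations (xᵢ − x̄): 4.1667, -1.8333, 0.1667, -1.8333, 4.1667, -4.8333
Σ(xᵢ − x̄)² = 64.8333 ⇒ m₂ = 64.8333/6 = 10.80556
Σ(xᵢ − x̄)³ = 19.4444 ⇒ m₃ = 19.4444/6 = 3.24074
m₂^(3/2) = 10.80556^(1.5) = 35.51981
g1 = m₃ / m₂^(3/2) = 3.24074 / 35.51981 ≈ 0.091

0.091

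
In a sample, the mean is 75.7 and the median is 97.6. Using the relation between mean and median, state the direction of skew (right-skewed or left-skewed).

mean − median = 75.7 − 97.6 = -21.9
mean < median ⇒ the longer tail is on the left ⇒ left-skewed (negatively skewed).

left-skewed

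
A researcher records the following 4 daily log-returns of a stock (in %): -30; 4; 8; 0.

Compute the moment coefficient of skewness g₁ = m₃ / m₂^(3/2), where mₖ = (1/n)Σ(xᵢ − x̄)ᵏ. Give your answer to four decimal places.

-1.0331

x̄ = (-30 + 4 + 8 + 0) / 4 = -4.5000
deviations (xᵢ − x̄): -25.5000, 8.5000, 12.5000, 4.5000
Σ(xᵢ − x̄)² = 899.0000 ⇒ m₂ = 899.0000/4 = 224.75000
Σ(xᵢ − x̄)³ = -13923.0000 ⇒ m₃ = -13923.0000/4 = -3480.75000
m₂^(3/2) = 224.75000^(1.5) = 3369.37656
g₁ = m₃ / m₂^(3/2) = -3480.75000 / 3369.37656 ≈ -1.0331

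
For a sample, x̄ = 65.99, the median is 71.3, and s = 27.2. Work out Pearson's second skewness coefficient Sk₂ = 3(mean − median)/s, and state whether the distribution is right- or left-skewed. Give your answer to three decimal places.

-0.586, left-skewed

Sk₂ = 3(65.99 − 71.3) / 27.2 = 3 × -5.3100 / 27.2
    = -15.9300 / 27.2 ≈ -0.586
Sk₂ < 0 ⇒ mean < median ⇒ left-skewed (negative skew).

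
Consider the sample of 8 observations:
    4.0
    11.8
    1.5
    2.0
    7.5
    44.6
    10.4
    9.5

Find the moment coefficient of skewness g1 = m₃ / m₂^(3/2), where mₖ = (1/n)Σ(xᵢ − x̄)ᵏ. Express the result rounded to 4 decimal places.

x̄ = (4.0 + 11.8 + 1.5 + 2.0 + 7.5 + 44.6 + 10.4 + 9.5) / 8 = 11.4125
deviations (xᵢ − x̄): -7.4125, 0.3875, -9.9125, -9.4125, -3.9125, 33.1875, -1.0125, -1.9125
Σ(xᵢ − x̄)² = 1363.3487 ⇒ m₂ = 1363.3487/8 = 170.41859
Σ(xᵢ − x̄)³ = 34270.0214 ⇒ m₃ = 34270.0214/8 = 4283.75268
m₂^(3/2) = 170.41859^(1.5) = 2224.72055
g1 = m₃ / m₂^(3/2) = 4283.75268 / 2224.72055 ≈ 1.9255

1.9255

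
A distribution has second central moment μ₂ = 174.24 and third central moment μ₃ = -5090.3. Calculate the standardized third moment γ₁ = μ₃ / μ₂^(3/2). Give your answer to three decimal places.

-2.213

σ = √μ₂ = √174.24 = 13.20000
σ³ = μ₂^(3/2) = 2299.96800
γ₁ = μ₃/σ³ = -5090.3 / 2299.96800 ≈ -2.213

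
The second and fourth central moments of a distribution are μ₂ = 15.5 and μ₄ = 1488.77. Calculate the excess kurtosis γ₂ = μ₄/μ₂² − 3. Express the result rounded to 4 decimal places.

μ₂² = 15.5² = 240.25000
μ₄/μ₂² = 1488.77 / 240.25000 = 6.19675
γ₂ = 6.19675 − 3 ≈ 3.1968

3.1968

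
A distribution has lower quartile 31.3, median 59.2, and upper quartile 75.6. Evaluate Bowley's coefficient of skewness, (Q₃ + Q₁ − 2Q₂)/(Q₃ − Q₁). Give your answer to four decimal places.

numerator: Q₃ + Q₁ − 2Q₂ = 75.6 + 31.3 − 2×59.2 = -11.5000
denominator: Q₃ − Q₁ = 75.6 − 31.3 = 44.3000
Bowley skewness = -11.5000 / 44.3000 ≈ -0.2596

-0.2596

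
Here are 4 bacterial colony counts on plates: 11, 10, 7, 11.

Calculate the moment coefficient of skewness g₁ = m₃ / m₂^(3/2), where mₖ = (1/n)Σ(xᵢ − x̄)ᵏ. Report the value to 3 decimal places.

x̄ = (11 + 10 + 7 + 11) / 4 = 9.7500
deviations (xᵢ − x̄): 1.2500, 0.2500, -2.7500, 1.2500
Σ(xᵢ − x̄)² = 10.7500 ⇒ m₂ = 10.7500/4 = 2.68750
Σ(xᵢ − x̄)³ = -16.8750 ⇒ m₃ = -16.8750/4 = -4.21875
m₂^(3/2) = 2.68750^(1.5) = 4.40578
g₁ = m₃ / m₂^(3/2) = -4.21875 / 4.40578 ≈ -0.958

-0.958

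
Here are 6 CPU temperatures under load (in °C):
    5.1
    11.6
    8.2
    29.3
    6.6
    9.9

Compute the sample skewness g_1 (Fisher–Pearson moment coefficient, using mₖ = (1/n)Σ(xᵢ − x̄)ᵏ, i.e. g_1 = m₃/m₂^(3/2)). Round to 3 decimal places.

1.525

x̄ = (5.1 + 11.6 + 8.2 + 29.3 + 6.6 + 9.9) / 6 = 11.7833
deviations (xᵢ − x̄): -6.6833, -0.1833, -3.5833, 17.5167, -5.1833, -1.8833
Σ(xᵢ − x̄)² = 394.7883 ⇒ m₂ = 394.7883/6 = 65.79806
Σ(xᵢ − x̄)³ = 4884.2204 ⇒ m₃ = 4884.2204/6 = 814.03674
m₂^(3/2) = 65.79806^(1.5) = 533.72751
g_1 = m₃ / m₂^(3/2) = 814.03674 / 533.72751 ≈ 1.525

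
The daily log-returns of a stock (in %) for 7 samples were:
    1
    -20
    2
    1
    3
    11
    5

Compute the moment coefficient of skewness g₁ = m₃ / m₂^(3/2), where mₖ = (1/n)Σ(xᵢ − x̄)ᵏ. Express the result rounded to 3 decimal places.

-1.444

x̄ = (1 - 20 + 2 + 1 + 3 + 11 + 5) / 7 = 0.4286
deviations (xᵢ − x̄): 0.5714, -20.4286, 1.5714, 0.5714, 2.5714, 10.5714, 4.5714
Σ(xᵢ − x̄)² = 559.7143 ⇒ m₂ = 559.7143/7 = 79.95918
Σ(xᵢ − x̄)³ = -7227.1837 ⇒ m₃ = -7227.1837/7 = -1032.45481
m₂^(3/2) = 79.95918^(1.5) = 714.99421
g₁ = m₃ / m₂^(3/2) = -1032.45481 / 714.99421 ≈ -1.444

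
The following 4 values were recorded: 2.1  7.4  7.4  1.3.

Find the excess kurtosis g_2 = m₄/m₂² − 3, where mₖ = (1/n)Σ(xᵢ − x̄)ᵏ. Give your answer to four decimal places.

x̄ = 4.5500
Σ(xᵢ − x̄)² = 32.8100 ⇒ m₂ = 8.20250
Σ(xᵢ − x̄)⁴ = 279.5464 ⇒ m₄ = 69.88661
m₂² = 67.28101
g_2 = m₄/m₂² − 3 = 1.03873 − 3 ≈ -1.9613

-1.9613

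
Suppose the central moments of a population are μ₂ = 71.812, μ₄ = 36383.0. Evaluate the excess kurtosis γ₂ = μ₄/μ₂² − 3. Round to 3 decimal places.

4.055

μ₂² = 71.812² = 5156.96334
μ₄/μ₂² = 36383.0 / 5156.96334 = 7.05512
γ₂ = 7.05512 − 3 ≈ 4.055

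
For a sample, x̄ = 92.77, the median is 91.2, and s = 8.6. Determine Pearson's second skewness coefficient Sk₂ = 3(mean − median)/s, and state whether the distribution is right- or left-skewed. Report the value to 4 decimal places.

0.5477, right-skewed

Sk₂ = 3(92.77 − 91.2) / 8.6 = 3 × 1.5700 / 8.6
    = 4.7100 / 8.6 ≈ 0.5477
Sk₂ > 0 ⇒ mean > median ⇒ right-skewed (positive skew).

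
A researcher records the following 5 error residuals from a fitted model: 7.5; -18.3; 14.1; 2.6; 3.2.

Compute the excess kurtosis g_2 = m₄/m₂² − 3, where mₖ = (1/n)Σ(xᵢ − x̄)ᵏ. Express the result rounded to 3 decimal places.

-0.308

x̄ = 1.8200
Σ(xᵢ − x̄)² = 590.3880 ⇒ m₂ = 118.07760
Σ(xᵢ − x̄)⁴ = 187659.7152 ⇒ m₄ = 37531.94305
m₂² = 13942.31962
g_2 = m₄/m₂² − 3 = 2.69194 − 3 ≈ -0.308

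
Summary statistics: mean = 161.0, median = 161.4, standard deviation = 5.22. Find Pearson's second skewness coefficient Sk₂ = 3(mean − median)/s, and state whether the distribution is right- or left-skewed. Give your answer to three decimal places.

-0.230, left-skewed

Sk₂ = 3(161.0 − 161.4) / 5.22 = 3 × -0.4000 / 5.22
    = -1.2000 / 5.22 ≈ -0.230
Sk₂ < 0 ⇒ mean < median ⇒ left-skewed (negative skew).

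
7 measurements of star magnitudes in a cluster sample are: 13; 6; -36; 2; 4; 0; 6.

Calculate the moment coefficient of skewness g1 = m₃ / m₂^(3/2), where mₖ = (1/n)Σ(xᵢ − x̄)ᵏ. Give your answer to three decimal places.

x̄ = (13 + 6 - 36 + 2 + 4 + 0 + 6) / 7 = -0.7143
deviations (xᵢ − x̄): 13.7143, 6.7143, -35.2857, 2.7143, 4.7143, 0.7143, 6.7143
Σ(xᵢ − x̄)² = 1553.4286 ⇒ m₂ = 1553.4286/7 = 221.91837
Σ(xᵢ − x̄)³ = -40623.6735 ⇒ m₃ = -40623.6735/7 = -5803.38192
m₂^(3/2) = 221.91837^(1.5) = 3305.90122
g1 = m₃ / m₂^(3/2) = -5803.38192 / 3305.90122 ≈ -1.755

-1.755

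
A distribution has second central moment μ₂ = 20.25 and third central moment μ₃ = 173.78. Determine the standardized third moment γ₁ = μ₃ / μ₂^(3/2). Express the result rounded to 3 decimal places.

σ = √μ₂ = √20.25 = 4.50000
σ³ = μ₂^(3/2) = 91.12500
γ₁ = μ₃/σ³ = 173.78 / 91.12500 ≈ 1.907

1.907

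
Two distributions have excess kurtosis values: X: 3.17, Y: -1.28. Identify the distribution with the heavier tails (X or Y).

X

Higher excess kurtosis ⇒ heavier tails relative to the normal distribution.
3.17 vs -1.28: the larger is 3.17, so X has heavier tails. (X is leptokurtic — heavier-than-normal tails; the other is platykurtic.)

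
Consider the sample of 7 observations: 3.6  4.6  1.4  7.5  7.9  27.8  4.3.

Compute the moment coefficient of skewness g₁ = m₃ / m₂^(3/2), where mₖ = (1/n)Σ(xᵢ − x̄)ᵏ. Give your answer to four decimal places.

1.7779

x̄ = (3.6 + 4.6 + 1.4 + 7.5 + 7.9 + 27.8 + 4.3) / 7 = 8.1571
deviations (xᵢ − x̄): -4.5571, -3.5571, -6.7571, -0.6571, -0.2571, 19.6429, -3.8571
Σ(xᵢ − x̄)² = 480.2971 ⇒ m₂ = 480.2971/7 = 68.61388
Σ(xᵢ − x̄)³ = 7073.1760 ⇒ m₃ = 7073.1760/7 = 1010.45372
m₂^(3/2) = 68.61388^(1.5) = 568.35272
g₁ = m₃ / m₂^(3/2) = 1010.45372 / 568.35272 ≈ 1.7779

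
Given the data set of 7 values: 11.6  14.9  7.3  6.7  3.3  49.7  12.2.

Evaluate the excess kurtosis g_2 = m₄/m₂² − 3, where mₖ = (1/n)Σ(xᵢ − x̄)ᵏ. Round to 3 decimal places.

x̄ = 15.1000
Σ(xᵢ − x̄)² = 1488.5000 ⇒ m₂ = 212.64286
Σ(xᵢ − x̄)⁴ = 1461480.8546 ⇒ m₄ = 208782.97923
m₂² = 45216.98469
g_2 = m₄/m₂² − 3 = 4.61736 − 3 ≈ 1.617

1.617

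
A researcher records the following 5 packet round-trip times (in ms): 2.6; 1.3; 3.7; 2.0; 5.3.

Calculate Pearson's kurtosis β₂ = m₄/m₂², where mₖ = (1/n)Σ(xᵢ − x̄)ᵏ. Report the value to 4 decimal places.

1.9748

x̄ = 2.9800
Σ(xᵢ − x̄)² = 9.8280 ⇒ m₂ = 1.96560
Σ(xᵢ − x̄)⁴ = 38.1481 ⇒ m₄ = 7.62963
m₂² = 3.86358
β₂ = m₄/m₂² = 7.62963 / 3.86358 ≈ 1.9748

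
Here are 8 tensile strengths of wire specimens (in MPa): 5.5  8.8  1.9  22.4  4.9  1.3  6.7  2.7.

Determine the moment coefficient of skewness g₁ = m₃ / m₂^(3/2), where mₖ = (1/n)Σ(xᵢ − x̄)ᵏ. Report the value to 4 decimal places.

x̄ = (5.5 + 8.8 + 1.9 + 22.4 + 4.9 + 1.3 + 6.7 + 2.7) / 8 = 6.7750
deviations (xᵢ − x̄): -1.2750, 2.0250, -4.8750, 15.6250, -1.8750, -5.4750, -0.0750, -4.0750
Σ(xᵢ − x̄)² = 323.7350 ⇒ m₂ = 323.7350/8 = 40.46687
Σ(xᵢ − x̄)³ = 3466.6942 ⇒ m₃ = 3466.6942/8 = 433.33678
m₂^(3/2) = 40.46687^(1.5) = 257.42428
g₁ = m₃ / m₂^(3/2) = 433.33678 / 257.42428 ≈ 1.6834

1.6834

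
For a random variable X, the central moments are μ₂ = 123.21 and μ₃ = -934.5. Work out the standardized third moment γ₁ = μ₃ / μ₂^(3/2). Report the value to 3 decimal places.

σ = √μ₂ = √123.21 = 11.10000
σ³ = μ₂^(3/2) = 1367.63100
γ₁ = μ₃/σ³ = -934.5 / 1367.63100 ≈ -0.683

-0.683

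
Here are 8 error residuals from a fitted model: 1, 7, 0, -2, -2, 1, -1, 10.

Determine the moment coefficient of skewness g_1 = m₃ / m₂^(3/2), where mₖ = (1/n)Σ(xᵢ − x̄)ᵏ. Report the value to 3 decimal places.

x̄ = (1 + 7 + 0 - 2 - 2 + 1 - 1 + 10) / 8 = 1.7500
deviations (xᵢ − x̄): -0.7500, 5.2500, -1.7500, -3.7500, -3.7500, -0.7500, -2.7500, 8.2500
Σ(xᵢ − x̄)² = 135.5000 ⇒ m₂ = 135.5000/8 = 16.93750
Σ(xᵢ − x̄)³ = 573.7500 ⇒ m₃ = 573.7500/8 = 71.71875
m₂^(3/2) = 16.93750^(1.5) = 69.70661
g_1 = m₃ / m₂^(3/2) = 71.71875 / 69.70661 ≈ 1.029

1.029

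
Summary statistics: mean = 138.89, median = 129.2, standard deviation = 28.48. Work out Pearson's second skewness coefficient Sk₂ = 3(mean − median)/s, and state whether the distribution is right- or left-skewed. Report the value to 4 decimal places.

1.0207, right-skewed

Sk₂ = 3(138.89 − 129.2) / 28.48 = 3 × 9.6900 / 28.48
    = 29.0700 / 28.48 ≈ 1.0207
Sk₂ > 0 ⇒ mean > median ⇒ right-skewed (positive skew).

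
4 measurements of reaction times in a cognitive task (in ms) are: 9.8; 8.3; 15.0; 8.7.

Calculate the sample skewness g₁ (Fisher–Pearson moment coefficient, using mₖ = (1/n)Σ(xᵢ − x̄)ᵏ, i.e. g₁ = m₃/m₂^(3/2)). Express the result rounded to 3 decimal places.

1.017

x̄ = (9.8 + 8.3 + 15.0 + 8.7) / 4 = 10.4500
deviations (xᵢ − x̄): -0.6500, -2.1500, 4.5500, -1.7500
Σ(xᵢ − x̄)² = 28.8100 ⇒ m₂ = 28.8100/4 = 7.20250
Σ(xᵢ − x̄)³ = 78.6240 ⇒ m₃ = 78.6240/4 = 19.65600
m₂^(3/2) = 7.20250^(1.5) = 19.32969
g₁ = m₃ / m₂^(3/2) = 19.65600 / 19.32969 ≈ 1.017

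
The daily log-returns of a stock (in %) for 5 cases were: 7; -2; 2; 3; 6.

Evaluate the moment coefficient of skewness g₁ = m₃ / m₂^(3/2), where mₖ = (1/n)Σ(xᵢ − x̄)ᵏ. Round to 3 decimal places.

-0.405

x̄ = (7 - 2 + 2 + 3 + 6) / 5 = 3.2000
deviations (xᵢ − x̄): 3.8000, -5.2000, -1.2000, -0.2000, 2.8000
Σ(xᵢ − x̄)² = 50.8000 ⇒ m₂ = 50.8000/5 = 10.16000
Σ(xᵢ − x̄)³ = -65.5200 ⇒ m₃ = -65.5200/5 = -13.10400
m₂^(3/2) = 10.16000^(1.5) = 32.38475
g₁ = m₃ / m₂^(3/2) = -13.10400 / 32.38475 ≈ -0.405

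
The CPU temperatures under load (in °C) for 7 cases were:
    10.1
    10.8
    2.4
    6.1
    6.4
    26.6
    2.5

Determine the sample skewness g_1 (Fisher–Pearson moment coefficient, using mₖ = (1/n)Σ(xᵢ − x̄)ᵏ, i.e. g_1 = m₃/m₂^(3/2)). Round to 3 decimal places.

1.415

x̄ = (10.1 + 10.8 + 2.4 + 6.1 + 6.4 + 26.6 + 2.5) / 7 = 9.2714
deviations (xᵢ − x̄): 0.8286, 1.5286, -6.8714, -3.1714, -2.8714, 17.3286, -6.7714
Σ(xᵢ − x̄)² = 414.6743 ⇒ m₂ = 414.6743/7 = 59.23918
Σ(xᵢ − x̄)³ = 4517.0497 ⇒ m₃ = 4517.0497/7 = 645.29281
m₂^(3/2) = 59.23918^(1.5) = 455.94620
g_1 = m₃ / m₂^(3/2) = 645.29281 / 455.94620 ≈ 1.415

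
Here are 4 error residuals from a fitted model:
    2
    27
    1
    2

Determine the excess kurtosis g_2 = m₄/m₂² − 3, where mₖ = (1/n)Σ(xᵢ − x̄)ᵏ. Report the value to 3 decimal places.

x̄ = 8.0000
Σ(xᵢ − x̄)² = 482.0000 ⇒ m₂ = 120.50000
Σ(xᵢ − x̄)⁴ = 135314.0000 ⇒ m₄ = 33828.50000
m₂² = 14520.25000
g_2 = m₄/m₂² − 3 = 2.32975 − 3 ≈ -0.670

-0.670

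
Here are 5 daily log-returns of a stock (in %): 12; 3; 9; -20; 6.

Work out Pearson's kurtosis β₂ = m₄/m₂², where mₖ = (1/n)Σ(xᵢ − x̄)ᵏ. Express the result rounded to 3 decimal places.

2.922

x̄ = 2.0000
Σ(xᵢ − x̄)² = 650.0000 ⇒ m₂ = 130.00000
Σ(xᵢ − x̄)⁴ = 246914.0000 ⇒ m₄ = 49382.80000
m₂² = 16900.00000
β₂ = m₄/m₂² = 49382.80000 / 16900.00000 ≈ 2.922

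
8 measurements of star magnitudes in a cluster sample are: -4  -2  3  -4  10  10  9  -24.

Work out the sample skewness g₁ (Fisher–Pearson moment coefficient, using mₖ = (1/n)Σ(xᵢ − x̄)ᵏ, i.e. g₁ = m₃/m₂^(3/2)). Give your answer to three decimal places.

-1.100

x̄ = (-4 - 2 + 3 - 4 + 10 + 10 + 9 - 24) / 8 = -0.2500
deviations (xᵢ − x̄): -3.7500, -1.7500, 3.2500, -3.7500, 10.2500, 10.2500, 9.2500, -23.7500
Σ(xᵢ − x̄)² = 901.5000 ⇒ m₂ = 901.5000/8 = 112.68750
Σ(xᵢ − x̄)³ = -10527.7500 ⇒ m₃ = -10527.7500/8 = -1315.96875
m₂^(3/2) = 112.68750^(1.5) = 1196.22704
g₁ = m₃ / m₂^(3/2) = -1315.96875 / 1196.22704 ≈ -1.100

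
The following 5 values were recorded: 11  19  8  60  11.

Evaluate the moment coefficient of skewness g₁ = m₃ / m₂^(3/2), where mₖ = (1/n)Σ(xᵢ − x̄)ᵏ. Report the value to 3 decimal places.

1.375

x̄ = (11 + 19 + 8 + 60 + 11) / 5 = 21.8000
deviations (xᵢ − x̄): -10.8000, -2.8000, -13.8000, 38.2000, -10.8000
Σ(xᵢ − x̄)² = 1890.8000 ⇒ m₂ = 1890.8000/5 = 378.16000
Σ(xᵢ − x̄)³ = 50573.5200 ⇒ m₃ = 50573.5200/5 = 10114.70400
m₂^(3/2) = 378.16000^(1.5) = 7353.82658
g₁ = m₃ / m₂^(3/2) = 10114.70400 / 7353.82658 ≈ 1.375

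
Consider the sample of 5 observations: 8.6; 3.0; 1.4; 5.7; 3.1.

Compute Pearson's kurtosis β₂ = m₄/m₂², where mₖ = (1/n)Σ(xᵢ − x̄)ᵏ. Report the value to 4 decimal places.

x̄ = 4.3600
Σ(xᵢ − x̄)² = 31.9720 ⇒ m₂ = 6.39440
Σ(xᵢ − x̄)⁴ = 409.1254 ⇒ m₄ = 81.82508
m₂² = 40.88835
β₂ = m₄/m₂² = 81.82508 / 40.88835 ≈ 2.0012

2.0012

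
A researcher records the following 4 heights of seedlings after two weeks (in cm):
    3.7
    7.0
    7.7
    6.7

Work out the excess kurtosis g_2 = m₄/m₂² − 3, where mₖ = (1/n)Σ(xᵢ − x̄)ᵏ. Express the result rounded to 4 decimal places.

x̄ = 6.2750
Σ(xᵢ − x̄)² = 9.3675 ⇒ m₂ = 2.34188
Σ(xᵢ − x̄)⁴ = 48.3975 ⇒ m₄ = 12.09938
m₂² = 5.48438
g_2 = m₄/m₂² − 3 = 2.20615 − 3 ≈ -0.7938

-0.7938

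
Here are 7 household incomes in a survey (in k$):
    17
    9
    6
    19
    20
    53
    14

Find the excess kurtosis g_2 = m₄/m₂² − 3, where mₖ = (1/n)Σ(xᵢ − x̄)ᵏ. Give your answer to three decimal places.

x̄ = 19.7143
Σ(xᵢ − x̄)² = 1451.4286 ⇒ m₂ = 207.34694
Σ(xᵢ − x̄)⁴ = 1277201.9009 ⇒ m₄ = 182457.41441
m₂² = 42992.75302
g_2 = m₄/m₂² − 3 = 4.24391 − 3 ≈ 1.244

1.244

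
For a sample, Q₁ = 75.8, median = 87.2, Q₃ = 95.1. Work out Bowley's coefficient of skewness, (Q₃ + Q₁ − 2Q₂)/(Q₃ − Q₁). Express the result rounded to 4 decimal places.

-0.1813

numerator: Q₃ + Q₁ − 2Q₂ = 95.1 + 75.8 − 2×87.2 = -3.5000
denominator: Q₃ − Q₁ = 95.1 − 75.8 = 19.3000
Bowley skewness = -3.5000 / 19.3000 ≈ -0.1813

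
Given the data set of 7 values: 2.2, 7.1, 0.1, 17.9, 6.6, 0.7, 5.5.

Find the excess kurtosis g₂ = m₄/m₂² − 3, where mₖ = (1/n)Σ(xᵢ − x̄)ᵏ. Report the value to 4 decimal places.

0.4268

x̄ = 5.7286
Σ(xᵢ − x̄)² = 220.2543 ⇒ m₂ = 31.46490
Σ(xᵢ − x̄)⁴ = 23748.7704 ⇒ m₄ = 3392.68149
m₂² = 990.03980
g₂ = m₄/m₂² − 3 = 3.42681 − 3 ≈ 0.4268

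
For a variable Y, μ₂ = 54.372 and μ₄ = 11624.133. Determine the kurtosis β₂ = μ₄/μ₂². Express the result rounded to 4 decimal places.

3.9320

μ₂² = 54.372² = 2956.31438
μ₄/μ₂² = 11624.133 / 2956.31438 = 3.93197
β₂ ≈ 3.9320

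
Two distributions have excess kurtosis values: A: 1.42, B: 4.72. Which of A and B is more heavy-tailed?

B

Higher excess kurtosis ⇒ heavier tails relative to the normal distribution.
1.42 vs 4.72: the larger is 4.72, so B has heavier tails.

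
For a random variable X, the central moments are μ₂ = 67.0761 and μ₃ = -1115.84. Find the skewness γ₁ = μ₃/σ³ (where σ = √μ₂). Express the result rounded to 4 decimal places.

σ = √μ₂ = √67.0761 = 8.19000
σ³ = μ₂^(3/2) = 549.35326
γ₁ = μ₃/σ³ = -1115.84 / 549.35326 ≈ -2.0312

-2.0312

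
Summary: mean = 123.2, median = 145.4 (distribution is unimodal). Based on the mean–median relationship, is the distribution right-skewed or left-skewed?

mean − median = 123.2 − 145.4 = -22.2
mean < median ⇒ the longer tail is on the left ⇒ left-skewed (negatively skewed).

left-skewed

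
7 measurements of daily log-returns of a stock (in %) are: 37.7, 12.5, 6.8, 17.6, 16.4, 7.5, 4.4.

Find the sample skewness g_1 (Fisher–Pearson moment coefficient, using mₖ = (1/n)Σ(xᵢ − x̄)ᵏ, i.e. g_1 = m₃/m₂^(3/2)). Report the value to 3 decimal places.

1.278

x̄ = (37.7 + 12.5 + 6.8 + 17.6 + 16.4 + 7.5 + 4.4) / 7 = 14.7000
deviations (xᵢ − x̄): 23.0000, -2.2000, -7.9000, 2.9000, 1.7000, -7.2000, -10.3000
Σ(xᵢ − x̄)² = 765.4800 ⇒ m₂ = 765.4800/7 = 109.35429
Σ(xᵢ − x̄)³ = 10226.6400 ⇒ m₃ = 10226.6400/7 = 1460.94857
m₂^(3/2) = 109.35429^(1.5) = 1143.54619
g_1 = m₃ / m₂^(3/2) = 1460.94857 / 1143.54619 ≈ 1.278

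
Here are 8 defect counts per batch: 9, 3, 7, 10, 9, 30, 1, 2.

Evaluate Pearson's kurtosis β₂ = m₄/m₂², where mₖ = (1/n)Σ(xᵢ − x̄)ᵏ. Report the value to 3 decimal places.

4.667

x̄ = 8.8750
Σ(xᵢ − x̄)² = 594.8750 ⇒ m₂ = 74.35938
Σ(xᵢ − x̄)⁴ = 206438.2754 ⇒ m₄ = 25804.78442
m₂² = 5529.31665
β₂ = m₄/m₂² = 25804.78442 / 5529.31665 ≈ 4.667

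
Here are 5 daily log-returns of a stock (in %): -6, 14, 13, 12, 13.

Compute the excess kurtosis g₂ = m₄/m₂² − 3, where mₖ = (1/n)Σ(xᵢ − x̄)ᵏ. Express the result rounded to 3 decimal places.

0.216

x̄ = 9.2000
Σ(xᵢ − x̄)² = 290.8000 ⇒ m₂ = 58.16000
Σ(xᵢ − x̄)⁴ = 54388.8160 ⇒ m₄ = 10877.76320
m₂² = 3382.58560
g₂ = m₄/m₂² − 3 = 3.21581 − 3 ≈ 0.216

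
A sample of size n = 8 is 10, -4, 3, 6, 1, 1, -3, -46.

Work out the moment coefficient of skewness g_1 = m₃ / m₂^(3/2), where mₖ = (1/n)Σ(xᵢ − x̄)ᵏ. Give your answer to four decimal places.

-1.9652

x̄ = (10 - 4 + 3 + 6 + 1 + 1 - 3 - 46) / 8 = -4.0000
deviations (xᵢ − x̄): 14.0000, 0.0000, 7.0000, 10.0000, 5.0000, 5.0000, 1.0000, -42.0000
Σ(xᵢ − x̄)² = 2160.0000 ⇒ m₂ = 2160.0000/8 = 270.00000
Σ(xᵢ − x̄)³ = -69750.0000 ⇒ m₃ = -69750.0000/8 = -8718.75000
m₂^(3/2) = 270.00000^(1.5) = 4436.55272
g_1 = m₃ / m₂^(3/2) = -8718.75000 / 4436.55272 ≈ -1.9652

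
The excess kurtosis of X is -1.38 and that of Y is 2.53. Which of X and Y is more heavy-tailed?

Y

Higher excess kurtosis ⇒ heavier tails relative to the normal distribution.
-1.38 vs 2.53: the larger is 2.53, so Y has heavier tails. (Y is leptokurtic — heavier-than-normal tails; the other is platykurtic.)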